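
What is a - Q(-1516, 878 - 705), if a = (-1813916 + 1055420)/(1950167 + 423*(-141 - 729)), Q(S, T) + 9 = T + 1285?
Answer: -2293303989/1582157 ≈ -1449.5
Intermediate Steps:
Q(S, T) = 1276 + T (Q(S, T) = -9 + (T + 1285) = -9 + (1285 + T) = 1276 + T)
a = -758496/1582157 (a = -758496/(1950167 + 423*(-870)) = -758496/(1950167 - 368010) = -758496/1582157 ≈ -0.47941)
a - Q(-1516, 878 - 705) = -758496/1582157 - (1276 + (878 - 705)) = -758496/1582157 - (1276 + 173) = -758496/1582157 - 1*1449 = -758496/1582157 - 1449 = -2293303989/1582157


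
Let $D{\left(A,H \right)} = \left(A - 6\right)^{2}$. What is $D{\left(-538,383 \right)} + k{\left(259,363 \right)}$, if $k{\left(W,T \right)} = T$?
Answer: $296299$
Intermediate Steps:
$D{\left(A,H \right)} = \left(-6 + A\right)^{2}$
$D{\left(-538,383 \right)} + k{\left(259,363 \right)} = \left(-6 - 538\right)^{2} + 363 = \left(-544\right)^{2} + 363 = 295936 + 363 = 296299$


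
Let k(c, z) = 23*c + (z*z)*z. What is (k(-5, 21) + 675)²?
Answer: 96452041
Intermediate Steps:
k(c, z) = z³ + 23*c (k(c, z) = 23*c + z²*z = 23*c + z³ = z³ + 23*c)
(k(-5, 21) + 675)² = ((21³ + 23*(-5)) + 675)² = ((9261 - 115) + 675)² = (9146 + 675)² = 9821² = 96452041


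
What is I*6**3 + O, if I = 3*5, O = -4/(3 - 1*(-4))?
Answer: 22676/7 ≈ 3239.4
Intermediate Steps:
O = -4/7 (O = -4/(3 + 4) = -4/7 ≈ -0.57143)
I = 15
I*6**3 + O = 15*6**3 - 4/7 = 15*216 - 4/7 = 3240 - 4/7 = 22676/7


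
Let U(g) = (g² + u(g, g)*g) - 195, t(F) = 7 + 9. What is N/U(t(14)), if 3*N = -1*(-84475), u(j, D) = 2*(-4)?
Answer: -84475/201 ≈ -420.27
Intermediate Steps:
t(F) = 16
u(j, D) = -8
U(g) = -195 + g² - 8*g (U(g) = (g² - 8*g) - 195 = -195 + g² - 8*g)
N = 84475/3 (N = (-1*(-84475))/3 = (⅓)*84475 = 84475/3 ≈ 28158.)
N/U(t(14)) = 84475/(3*(-195 + 16² - 8*16)) = 84475/(3*(-195 + 256 - 128)) = (84475/3)/(-67) = (84475/3)*(-1/67) = -84475/201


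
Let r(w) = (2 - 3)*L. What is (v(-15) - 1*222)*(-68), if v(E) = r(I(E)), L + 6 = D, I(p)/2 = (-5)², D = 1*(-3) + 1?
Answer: 14552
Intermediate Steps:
D = -2 (D = -3 + 1 = -2)
I(p) = 50 (I(p) = 2*(-5)² = 2*25 = 50)
L = -8 (L = -6 - 2 = -8)
r(w) = 8 (r(w) = (2 - 3)*(-8) = -1*(-8) = 8)
v(E) = 8
(v(-15) - 1*222)*(-68) = (8 - 1*222)*(-68) = (8 - 222)*(-68) = -214*(-68) = 14552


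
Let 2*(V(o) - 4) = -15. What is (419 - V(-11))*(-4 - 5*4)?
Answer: -10140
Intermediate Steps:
V(o) = -7/2 (V(o) = 4 + (½)*(-15) = 4 - 15/2 = -7/2)
(419 - V(-11))*(-4 - 5*4) = (419 - 1*(-7/2))*(-4 - 5*4) = (419 + 7/2)*(-4 - 20) = (845/2)*(-24) = -10140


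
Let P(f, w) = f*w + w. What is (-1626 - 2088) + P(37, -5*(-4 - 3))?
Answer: -2384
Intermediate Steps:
P(f, w) = w + f*w
(-1626 - 2088) + P(37, -5*(-4 - 3)) = (-1626 - 2088) + (-5*(-4 - 3))*(1 + 37) = -3714 - 5*(-7)*38 = -3714 + 35*38 = -3714 + 1330 = -2384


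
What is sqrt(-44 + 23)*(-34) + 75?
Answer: 75 - 34*I*sqrt(21) ≈ 75.0 - 155.81*I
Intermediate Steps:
sqrt(-44 + 23)*(-34) + 75 = sqrt(-21)*(-34) + 75 = (I*sqrt(21))*(-34) + 75 = -34*I*sqrt(21) + 75 = 75 - 34*I*sqrt(21)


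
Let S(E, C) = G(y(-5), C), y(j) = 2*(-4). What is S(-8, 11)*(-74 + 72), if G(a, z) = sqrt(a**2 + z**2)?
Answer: -2*sqrt(185) ≈ -27.203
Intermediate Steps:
y(j) = -8
S(E, C) = sqrt(64 + C**2) (S(E, C) = sqrt((-8)**2 + C**2) = sqrt(64 + C**2))
S(-8, 11)*(-74 + 72) = sqrt(64 + 11**2)*(-74 + 72) = sqrt(64 + 121)*(-2) = sqrt(185)*(-2) = -2*sqrt(185)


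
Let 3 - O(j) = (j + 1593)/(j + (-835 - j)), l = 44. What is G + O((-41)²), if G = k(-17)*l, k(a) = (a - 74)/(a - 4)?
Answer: 494957/2505 ≈ 197.59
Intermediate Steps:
k(a) = (-74 + a)/(-4 + a)
O(j) = 4098/835 + j/835 (O(j) = 3 - (j + 1593)/(j + (-835 - j)) = 3 - (1593 + j)/(-835) = 3 - (1593 + j)*(-1)/835 = 3 - (-1593/835 - j/835) = 3 + (1593/835 + j/835) = 4098/835 + j/835)
G = 572/3 (G = ((-74 - 17)/(-4 - 17))*44 = (-91/(-21))*44 = -1/21*(-91)*44 = (13/3)*44 = 572/3 ≈ 190.67)
G + O((-41)²) = 572/3 + (4098/835 + (1/835)*(-41)²) = 572/3 + (4098/835 + (1/835)*1681) = 572/3 + (4098/835 + 1681/835) = 572/3 + 5779/835 = 494957/2505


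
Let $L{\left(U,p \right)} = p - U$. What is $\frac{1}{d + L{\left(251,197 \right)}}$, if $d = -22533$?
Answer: $- \frac{1}{22587} \approx -4.4273 \cdot 10^{-5}$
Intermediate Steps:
$\frac{1}{d + L{\left(251,197 \right)}} = \frac{1}{-22533 + \left(197 - 251\right)} = \frac{1}{-22533 - 54} = \frac{1}{-22587} = - \frac{1}{22587}$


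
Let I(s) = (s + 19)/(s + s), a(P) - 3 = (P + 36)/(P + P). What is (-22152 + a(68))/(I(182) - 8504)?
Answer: 27410656/10523867 ≈ 2.6046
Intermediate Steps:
a(P) = 3 + (36 + P)/(2*P) (a(P) = 3 + (P + 36)/(P + P) = 3 + (36 + P)/((2*P)) = 3 + (36 + P)*(1/(2*P)) = 3 + (36 + P)/(2*P))
I(s) = (19 + s)/(2*s) (I(s) = (19 + s)/((2*s)) = (19 + s)*(1/(2*s)) = (19 + s)/(2*s))
(-22152 + a(68))/(I(182) - 8504) = (-22152 + (7/2 + 18/68))/((1/2)*(19 + 182)/182 - 8504) = (-22152 + (7/2 + 18*(1/68)))/((1/2)*(1/182)*201 - 8504) = (-22152 + (7/2 + 9/34))/(201/364 - 8504) = (-22152 + 64/17)/(-3095255/364) = -376520/17*(-364/3095255) = 27410656/10523867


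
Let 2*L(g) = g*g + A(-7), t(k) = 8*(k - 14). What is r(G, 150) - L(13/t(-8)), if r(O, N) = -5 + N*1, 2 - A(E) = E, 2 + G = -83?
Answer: 8704087/61952 ≈ 140.50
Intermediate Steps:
G = -85 (G = -2 - 83 = -85)
t(k) = -112 + 8*k (t(k) = 8*(-14 + k) = -112 + 8*k)
A(E) = 2 - E
r(O, N) = -5 + N
L(g) = 9/2 + g²/2 (L(g) = (g*g + (2 - 1*(-7)))/2 = (g² + (2 + 7))/2 = (g² + 9)/2 = (9 + g²)/2 = 9/2 + g²/2)
r(G, 150) - L(13/t(-8)) = (-5 + 150) - (9/2 + (13/(-112 + 8*(-8)))²/2) = 145 - (9/2 + (13/(-112 - 64))²/2) = 145 - (9/2 + (13/(-176))²/2) = 145 - (9/2 + (13*(-1/176))²/2) = 145 - (9/2 + (-13/176)²/2) = 145 - (9/2 + (½)*(169/30976)) = 145 - (9/2 + 169/61952) = 145 - 1*278953/61952 = 145 - 278953/61952 = 8704087/61952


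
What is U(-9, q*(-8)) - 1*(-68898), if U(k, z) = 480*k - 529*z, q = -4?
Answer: 47650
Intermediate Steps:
U(k, z) = -529*z + 480*k
U(-9, q*(-8)) - 1*(-68898) = (-(-2116)*(-8) + 480*(-9)) - 1*(-68898) = (-529*32 - 4320) + 68898 = (-16928 - 4320) + 68898 = -21248 + 68898 = 47650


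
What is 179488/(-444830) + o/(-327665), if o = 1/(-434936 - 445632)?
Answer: -5178790843653053/12834738428206760 ≈ -0.40350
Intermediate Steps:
o = -1/880568 (o = 1/(-880568) = -1/880568 ≈ -1.1356e-6)
179488/(-444830) + o/(-327665) = 179488/(-444830) - 1/880568/(-327665) = 179488*(-1/444830) - 1/880568*(-1/327665) = -89744/222415 + 1/288531313720 = -5178790843653053/12834738428206760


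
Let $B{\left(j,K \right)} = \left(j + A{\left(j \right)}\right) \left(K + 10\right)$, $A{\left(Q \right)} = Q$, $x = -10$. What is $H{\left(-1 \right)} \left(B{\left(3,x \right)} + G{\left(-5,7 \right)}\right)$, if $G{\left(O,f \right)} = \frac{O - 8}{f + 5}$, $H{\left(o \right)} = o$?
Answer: $\frac{13}{12} \approx 1.0833$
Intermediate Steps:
$G{\left(O,f \right)} = \frac{-8 + O}{5 + f}$
$B{\left(j,K \right)} = 2 j \left(10 + K\right)$ ($B{\left(j,K \right)} = \left(j + j\right) \left(K + 10\right) = 2 j \left(10 + K\right)$)
$H{\left(-1 \right)} \left(B{\left(3,x \right)} + G{\left(-5,7 \right)}\right) = - (2 \cdot 3 \left(10 - 10\right) + \frac{-8 - 5}{5 + 7}) = - (2 \cdot 3 \cdot 0 + \frac{1}{12} \left(-13\right)) = - (0 + \frac{1}{12} \left(-13\right)) = - (0 - \frac{13}{12}) = \left(-1\right) \left(- \frac{13}{12}\right) = \frac{13}{12}$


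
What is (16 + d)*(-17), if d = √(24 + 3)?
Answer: -272 - 51*√3 ≈ -360.33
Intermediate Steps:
d = 3*√3 (d = √27 = 3*√3 ≈ 5.1962)
(16 + d)*(-17) = (16 + 3*√3)*(-17) = -272 - 51*√3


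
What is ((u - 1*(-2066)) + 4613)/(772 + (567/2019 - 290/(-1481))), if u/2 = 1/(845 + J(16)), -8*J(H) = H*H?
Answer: 5412180494677/625959199695 ≈ 8.6462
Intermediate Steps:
J(H) = -H²/8 (J(H) = -H*H/8 = -H²/8)
u = 2/813 (u = 2/(845 - ⅛*16²) = 2/(845 - ⅛*256) = 2/(845 - 32) = 2/813 ≈ 0.0024600)
((u - 1*(-2066)) + 4613)/(772 + (567/2019 - 290/(-1481))) = ((2/813 - 1*(-2066)) + 4613)/(772 + (567/2019 - 290/(-1481))) = ((2/813 + 2066) + 4613)/(772 + (567*(1/2019) - 290*(-1/1481))) = (1679660/813 + 4613)/(772 + (189/673 + 290/1481)) = 5430029/(813*(772 + 475079/996713)) = 5430029/(813*(769937515/996713)) = (5430029/813)*(996713/769937515) = 5412180494677/625959199695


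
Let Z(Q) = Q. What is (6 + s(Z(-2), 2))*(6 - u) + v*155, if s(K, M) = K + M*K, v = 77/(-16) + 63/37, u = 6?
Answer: -285355/592 ≈ -482.02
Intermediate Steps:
v = -1841/592 (v = 77*(-1/16) + 63*(1/37) = -77/16 + 63/37 = -1841/592 ≈ -3.1098)
s(K, M) = K + K*M
(6 + s(Z(-2), 2))*(6 - u) + v*155 = (6 - 2*(1 + 2))*(6 - 1*6) - 1841/592*155 = (6 - 2*3)*(6 - 6) - 285355/592 = (6 - 6)*0 - 285355/592 = 0*0 - 285355/592 = 0 - 285355/592 = -285355/592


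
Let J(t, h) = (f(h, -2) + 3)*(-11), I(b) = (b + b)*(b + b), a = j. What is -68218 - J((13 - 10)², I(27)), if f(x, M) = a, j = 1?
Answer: -68174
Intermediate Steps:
a = 1
f(x, M) = 1
I(b) = 4*b² (I(b) = (2*b)*(2*b) = 4*b²)
J(t, h) = -44 (J(t, h) = (1 + 3)*(-11) = 4*(-11) = -44)
-68218 - J((13 - 10)², I(27)) = -68218 - 1*(-44) = -68218 + 44 = -68174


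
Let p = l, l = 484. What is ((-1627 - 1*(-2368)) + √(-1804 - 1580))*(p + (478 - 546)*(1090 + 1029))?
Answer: -106413528 - 861648*I*√94 ≈ -1.0641e+8 - 8.354e+6*I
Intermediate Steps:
p = 484
((-1627 - 1*(-2368)) + √(-1804 - 1580))*(p + (478 - 546)*(1090 + 1029)) = ((-1627 - 1*(-2368)) + √(-1804 - 1580))*(484 + (478 - 546)*(1090 + 1029)) = ((-1627 + 2368) + √(-3384))*(484 - 68*2119) = (741 + 6*I*√94)*(484 - 144092) = (741 + 6*I*√94)*(-143608) = -106413528 - 861648*I*√94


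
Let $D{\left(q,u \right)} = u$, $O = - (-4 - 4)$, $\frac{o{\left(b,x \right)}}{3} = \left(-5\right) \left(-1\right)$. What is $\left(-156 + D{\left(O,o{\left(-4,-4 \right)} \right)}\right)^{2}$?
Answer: $19881$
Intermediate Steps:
$o{\left(b,x \right)} = 15$ ($o{\left(b,x \right)} = 3 \left(\left(-5\right) \left(-1\right)\right) = 3 \cdot 5 = 15$)
$O = 8$ ($O = \left(-1\right) \left(-8\right) = 8$)
$\left(-156 + D{\left(O,o{\left(-4,-4 \right)} \right)}\right)^{2} = \left(-156 + 15\right)^{2} = \left(-141\right)^{2} = 19881$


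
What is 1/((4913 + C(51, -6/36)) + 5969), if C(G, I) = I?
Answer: 6/65291 ≈ 9.1896e-5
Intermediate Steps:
1/((4913 + C(51, -6/36)) + 5969) = 1/((4913 - 6/36) + 5969) = 1/((4913 - 6*1/36) + 5969) = 1/((4913 - 1/6) + 5969) = 1/(29477/6 + 5969) = 1/(65291/6) = 6/65291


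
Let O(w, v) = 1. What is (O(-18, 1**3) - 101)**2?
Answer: 10000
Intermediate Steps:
(O(-18, 1**3) - 101)**2 = (1 - 101)**2 = (-100)**2 = 10000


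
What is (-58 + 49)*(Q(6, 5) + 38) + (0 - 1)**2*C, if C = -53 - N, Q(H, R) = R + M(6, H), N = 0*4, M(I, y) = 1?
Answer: -449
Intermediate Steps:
N = 0
Q(H, R) = 1 + R (Q(H, R) = R + 1 = 1 + R)
C = -53 (C = -53 - 1*0 = -53 + 0 = -53)
(-58 + 49)*(Q(6, 5) + 38) + (0 - 1)**2*C = (-58 + 49)*((1 + 5) + 38) + (0 - 1)**2*(-53) = -9*(6 + 38) + (-1)**2*(-53) = -9*44 + 1*(-53) = -396 - 53 = -449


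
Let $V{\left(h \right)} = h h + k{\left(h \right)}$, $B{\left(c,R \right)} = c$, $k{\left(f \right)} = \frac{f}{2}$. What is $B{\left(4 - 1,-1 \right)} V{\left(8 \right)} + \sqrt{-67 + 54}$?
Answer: $204 + i \sqrt{13} \approx 204.0 + 3.6056 i$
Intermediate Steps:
$k{\left(f \right)} = \frac{f}{2}$ ($k{\left(f \right)} = f \frac{1}{2} = \frac{f}{2}$)
$V{\left(h \right)} = h^{2} + \frac{h}{2}$ ($V{\left(h \right)} = h h + \frac{h}{2} = h^{2} + \frac{h}{2}$)
$B{\left(4 - 1,-1 \right)} V{\left(8 \right)} + \sqrt{-67 + 54} = \left(4 - 1\right) 8 \left(\frac{1}{2} + 8\right) + \sqrt{-67 + 54} = 3 \cdot 8 \cdot \frac{17}{2} + \sqrt{-13} = 3 \cdot 68 + i \sqrt{13} = 204 + i \sqrt{13}$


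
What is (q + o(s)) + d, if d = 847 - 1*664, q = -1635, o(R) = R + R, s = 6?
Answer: -1440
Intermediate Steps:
o(R) = 2*R
d = 183 (d = 847 - 664 = 183)
(q + o(s)) + d = (-1635 + 2*6) + 183 = (-1635 + 12) + 183 = -1623 + 183 = -1440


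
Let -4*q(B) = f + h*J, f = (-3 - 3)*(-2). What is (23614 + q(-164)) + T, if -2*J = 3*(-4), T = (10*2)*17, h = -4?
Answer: 23957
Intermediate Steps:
T = 340 (T = 20*17 = 340)
f = 12 (f = -6*(-2) = 12)
J = 6 (J = -3*(-4)/2 = -½*(-12) = 6)
q(B) = 3 (q(B) = -(12 - 4*6)/4 = -(12 - 24)/4 = -¼*(-12) = 3)
(23614 + q(-164)) + T = (23614 + 3) + 340 = 23617 + 340 = 23957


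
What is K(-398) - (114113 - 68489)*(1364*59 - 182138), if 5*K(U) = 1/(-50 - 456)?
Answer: 11734714532639/2530 ≈ 4.6382e+9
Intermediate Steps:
K(U) = -1/2530 (K(U) = 1/(5*(-50 - 456)) = (⅕)/(-506) = (⅕)*(-1/506) = -1/2530)
K(-398) - (114113 - 68489)*(1364*59 - 182138) = -1/2530 - (114113 - 68489)*(1364*59 - 182138) = -1/2530 - 45624*(80476 - 182138) = -1/2530 - 45624*(-101662) = -1/2530 - 1*(-4638227088) = -1/2530 + 4638227088 = 11734714532639/2530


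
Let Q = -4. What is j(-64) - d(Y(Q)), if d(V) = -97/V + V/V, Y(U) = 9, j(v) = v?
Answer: -488/9 ≈ -54.222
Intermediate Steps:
d(V) = 1 - 97/V (d(V) = -97/V + 1 = 1 - 97/V)
j(-64) - d(Y(Q)) = -64 - (-97 + 9)/9 = -64 - (-88)/9 = -64 - 1*(-88/9) = -64 + 88/9 = -488/9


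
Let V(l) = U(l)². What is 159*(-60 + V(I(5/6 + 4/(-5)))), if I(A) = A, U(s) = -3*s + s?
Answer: -715447/75 ≈ -9539.3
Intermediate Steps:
U(s) = -2*s
V(l) = 4*l² (V(l) = (-2*l)² = 4*l²)
159*(-60 + V(I(5/6 + 4/(-5)))) = 159*(-60 + 4*(5/6 + 4/(-5))²) = 159*(-60 + 4*(5*(⅙) + 4*(-⅕))²) = 159*(-60 + 4*(⅚ - ⅘)²) = 159*(-60 + 4*(1/30)²) = 159*(-60 + 4*(1/900)) = 159*(-60 + 1/225) = 159*(-13499/225) = -715447/75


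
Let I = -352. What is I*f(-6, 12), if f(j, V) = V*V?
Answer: -50688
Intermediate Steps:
f(j, V) = V²
I*f(-6, 12) = -352*12² = -352*144 = -50688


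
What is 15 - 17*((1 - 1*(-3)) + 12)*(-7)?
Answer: 1919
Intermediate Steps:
15 - 17*((1 - 1*(-3)) + 12)*(-7) = 15 - 17*((1 + 3) + 12)*(-7) = 15 - 17*(4 + 12)*(-7) = 15 - 272*(-7) = 15 - 17*(-112) = 15 + 1904 = 1919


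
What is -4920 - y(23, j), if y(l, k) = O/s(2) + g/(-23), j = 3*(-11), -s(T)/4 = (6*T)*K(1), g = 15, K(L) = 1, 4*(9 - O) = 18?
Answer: -3620571/736 ≈ -4919.3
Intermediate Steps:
O = 9/2 (O = 9 - ¼*18 = 9 - 9/2 = 9/2 ≈ 4.5000)
s(T) = -24*T (s(T) = -4*6*T = -24*T)
j = -33
y(l, k) = -549/736 (y(l, k) = 9/(2*((-24*2))) + 15/(-23) = (9/2)/(-48) + 15*(-1/23) = (9/2)*(-1/48) - 15/23 = -3/32 - 15/23 = -549/736)
-4920 - y(23, j) = -4920 - 1*(-549/736) = -4920 + 549/736 = -3620571/736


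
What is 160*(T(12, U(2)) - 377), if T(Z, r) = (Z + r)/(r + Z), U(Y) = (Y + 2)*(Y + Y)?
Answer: -60160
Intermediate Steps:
U(Y) = 2*Y*(2 + Y) (U(Y) = (2 + Y)*(2*Y) = 2*Y*(2 + Y))
T(Z, r) = 1 (T(Z, r) = (Z + r)/(Z + r) = 1)
160*(T(12, U(2)) - 377) = 160*(1 - 377) = 160*(-376) = -60160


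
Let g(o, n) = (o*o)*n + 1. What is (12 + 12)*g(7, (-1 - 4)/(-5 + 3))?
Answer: 2964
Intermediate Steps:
g(o, n) = 1 + n*o² (g(o, n) = o²*n + 1 = n*o² + 1 = 1 + n*o²)
(12 + 12)*g(7, (-1 - 4)/(-5 + 3)) = (12 + 12)*(1 + ((-1 - 4)/(-5 + 3))*7²) = 24*(1 - 5/(-2)*49) = 24*(1 - 5*(-½)*49) = 24*(1 + (5/2)*49) = 24*(1 + 245/2) = 24*(247/2) = 2964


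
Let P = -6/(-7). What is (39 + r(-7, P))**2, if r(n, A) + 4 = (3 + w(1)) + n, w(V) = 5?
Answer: 1296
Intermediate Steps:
P = 6/7 (P = -6*(-1/7) = 6/7 ≈ 0.85714)
r(n, A) = 4 + n (r(n, A) = -4 + ((3 + 5) + n) = -4 + (8 + n) = 4 + n)
(39 + r(-7, P))**2 = (39 + (4 - 7))**2 = (39 - 3)**2 = 36**2 = 1296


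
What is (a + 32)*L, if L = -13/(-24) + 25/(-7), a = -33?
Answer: 509/168 ≈ 3.0298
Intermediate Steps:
L = -509/168 (L = -13*(-1/24) + 25*(-1/7) = 13/24 - 25/7 = -509/168 ≈ -3.0298)
(a + 32)*L = (-33 + 32)*(-509/168) = -1*(-509/168) = 509/168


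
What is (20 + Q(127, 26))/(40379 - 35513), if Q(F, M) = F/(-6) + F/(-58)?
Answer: -146/211671 ≈ -0.00068975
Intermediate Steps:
Q(F, M) = -16*F/87 (Q(F, M) = F*(-⅙) + F*(-1/58) = -F/6 - F/58 = -16*F/87)
(20 + Q(127, 26))/(40379 - 35513) = (20 - 16/87*127)/(40379 - 35513) = (20 - 2032/87)/4866 = -292/87*1/4866 = -146/211671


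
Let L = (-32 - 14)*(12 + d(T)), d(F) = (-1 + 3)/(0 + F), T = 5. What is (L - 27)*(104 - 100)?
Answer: -11948/5 ≈ -2389.6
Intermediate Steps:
d(F) = 2/F
L = -2852/5 (L = (-32 - 14)*(12 + 2/5) = -46*(12 + 2*(⅕)) = -46*(12 + ⅖) = -46*62/5 = -2852/5 ≈ -570.40)
(L - 27)*(104 - 100) = (-2852/5 - 27)*(104 - 100) = -2987/5*4 = -11948/5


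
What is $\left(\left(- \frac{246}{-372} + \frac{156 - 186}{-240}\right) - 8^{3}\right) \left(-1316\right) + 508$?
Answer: $\frac{41742445}{62} \approx 6.7327 \cdot 10^{5}$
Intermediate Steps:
$\left(\left(- \frac{246}{-372} + \frac{156 - 186}{-240}\right) - 8^{3}\right) \left(-1316\right) + 508 = \left(\left(\left(-246\right) \left(- \frac{1}{372}\right) - - \frac{1}{8}\right) - 512\right) \left(-1316\right) + 508 = \left(\left(\frac{41}{62} + \frac{1}{8}\right) - 512\right) \left(-1316\right) + 508 = \left(\frac{195}{248} - 512\right) \left(-1316\right) + 508 = \left(- \frac{126781}{248}\right) \left(-1316\right) + 508 = \frac{41710949}{62} + 508 = \frac{41742445}{62}$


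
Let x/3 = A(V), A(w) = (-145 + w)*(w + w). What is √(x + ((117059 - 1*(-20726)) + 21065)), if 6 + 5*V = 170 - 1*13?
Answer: √3451206/5 ≈ 371.55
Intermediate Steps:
V = 151/5 (V = -6/5 + (170 - 1*13)/5 = -6/5 + (170 - 13)/5 = -6/5 + (⅕)*157 = -6/5 + 157/5 = 151/5 ≈ 30.200)
A(w) = 2*w*(-145 + w) (A(w) = (-145 + w)*(2*w) = 2*w*(-145 + w))
x = -520044/25 (x = 3*(2*(151/5)*(-145 + 151/5)) = 3*(2*(151/5)*(-574/5)) = 3*(-173348/25) = -520044/25 ≈ -20802.)
√(x + ((117059 - 1*(-20726)) + 21065)) = √(-520044/25 + ((117059 - 1*(-20726)) + 21065)) = √(-520044/25 + ((117059 + 20726) + 21065)) = √(-520044/25 + (137785 + 21065)) = √(-520044/25 + 158850) = √(3451206/25) = √3451206/5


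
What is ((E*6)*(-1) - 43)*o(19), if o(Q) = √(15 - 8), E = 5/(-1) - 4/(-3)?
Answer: -21*√7 ≈ -55.561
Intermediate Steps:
E = -11/3 (E = 5*(-1) - 4*(-⅓) = -5 + 4/3 = -11/3 ≈ -3.6667)
o(Q) = √7
((E*6)*(-1) - 43)*o(19) = (-11/3*6*(-1) - 43)*√7 = (-22*(-1) - 43)*√7 = (22 - 43)*√7 = -21*√7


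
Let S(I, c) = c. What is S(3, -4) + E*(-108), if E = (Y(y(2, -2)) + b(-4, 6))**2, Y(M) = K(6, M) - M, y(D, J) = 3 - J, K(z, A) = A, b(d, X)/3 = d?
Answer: -15556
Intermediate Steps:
b(d, X) = 3*d
Y(M) = 0 (Y(M) = M - M = 0)
E = 144 (E = (0 + 3*(-4))**2 = (0 - 12)**2 = (-12)**2 = 144)
S(3, -4) + E*(-108) = -4 + 144*(-108) = -4 - 15552 = -15556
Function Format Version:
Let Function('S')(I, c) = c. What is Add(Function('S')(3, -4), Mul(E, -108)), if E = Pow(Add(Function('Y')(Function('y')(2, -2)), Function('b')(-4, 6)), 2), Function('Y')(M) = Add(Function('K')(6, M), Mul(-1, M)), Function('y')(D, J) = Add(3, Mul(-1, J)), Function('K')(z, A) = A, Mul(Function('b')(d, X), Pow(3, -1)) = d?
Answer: -15556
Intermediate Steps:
Function('b')(d, X) = Mul(3, d)
Function('Y')(M) = 0 (Function('Y')(M) = Add(M, Mul(-1, M)) = 0)
E = 144 (E = Pow(Add(0, Mul(3, -4)), 2) = Pow(Add(0, -12), 2) = Pow(-12, 2) = 144)
Add(Function('S')(3, -4), Mul(E, -108)) = Add(-4, Mul(144, -108)) = Add(-4, -15552) = -15556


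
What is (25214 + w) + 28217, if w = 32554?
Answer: 85985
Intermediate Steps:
(25214 + w) + 28217 = (25214 + 32554) + 28217 = 57768 + 28217 = 85985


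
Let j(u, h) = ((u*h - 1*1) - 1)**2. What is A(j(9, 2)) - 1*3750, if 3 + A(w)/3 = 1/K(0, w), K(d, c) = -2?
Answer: -7521/2 ≈ -3760.5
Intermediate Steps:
j(u, h) = (-2 + h*u)**2 (j(u, h) = ((h*u - 1) - 1)**2 = ((-1 + h*u) - 1)**2 = (-2 + h*u)**2)
A(w) = -21/2 (A(w) = -9 + 3/(-2) = -9 + 3*(-1/2) = -9 - 3/2 = -21/2)
A(j(9, 2)) - 1*3750 = -21/2 - 1*3750 = -21/2 - 3750 = -7521/2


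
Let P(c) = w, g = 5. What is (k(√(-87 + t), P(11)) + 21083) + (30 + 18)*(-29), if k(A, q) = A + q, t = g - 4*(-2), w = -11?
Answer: 19680 + I*√74 ≈ 19680.0 + 8.6023*I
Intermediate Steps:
t = 13 (t = 5 - 4*(-2) = 5 + 8 = 13)
P(c) = -11
(k(√(-87 + t), P(11)) + 21083) + (30 + 18)*(-29) = ((√(-87 + 13) - 11) + 21083) + (30 + 18)*(-29) = ((√(-74) - 11) + 21083) + 48*(-29) = ((I*√74 - 11) + 21083) - 1392 = ((-11 + I*√74) + 21083) - 1392 = (21072 + I*√74) - 1392 = 19680 + I*√74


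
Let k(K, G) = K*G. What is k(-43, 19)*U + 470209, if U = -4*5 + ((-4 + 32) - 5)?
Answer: 467758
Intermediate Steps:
k(K, G) = G*K
U = 3 (U = -20 + (28 - 5) = -20 + 23 = 3)
k(-43, 19)*U + 470209 = (19*(-43))*3 + 470209 = -817*3 + 470209 = -2451 + 470209 = 467758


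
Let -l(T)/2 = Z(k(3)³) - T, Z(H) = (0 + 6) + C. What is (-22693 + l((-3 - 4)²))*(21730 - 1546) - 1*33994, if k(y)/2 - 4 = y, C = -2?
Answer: -456252946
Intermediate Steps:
k(y) = 8 + 2*y
Z(H) = 4 (Z(H) = (0 + 6) - 2 = 6 - 2 = 4)
l(T) = -8 + 2*T (l(T) = -2*(4 - T) = -8 + 2*T)
(-22693 + l((-3 - 4)²))*(21730 - 1546) - 1*33994 = (-22693 + (-8 + 2*(-3 - 4)²))*(21730 - 1546) - 1*33994 = (-22693 + (-8 + 2*(-7)²))*20184 - 33994 = (-22693 + (-8 + 2*49))*20184 - 33994 = (-22693 + (-8 + 98))*20184 - 33994 = (-22693 + 90)*20184 - 33994 = -22603*20184 - 33994 = -456218952 - 33994 = -456252946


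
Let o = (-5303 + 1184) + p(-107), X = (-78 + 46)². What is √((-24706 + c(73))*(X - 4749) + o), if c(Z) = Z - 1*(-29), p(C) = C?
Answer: √91645674 ≈ 9573.2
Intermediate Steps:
c(Z) = 29 + Z (c(Z) = Z + 29 = 29 + Z)
X = 1024 (X = (-32)² = 1024)
o = -4226 (o = (-5303 + 1184) - 107 = -4119 - 107 = -4226)
√((-24706 + c(73))*(X - 4749) + o) = √((-24706 + (29 + 73))*(1024 - 4749) - 4226) = √((-24706 + 102)*(-3725) - 4226) = √(-24604*(-3725) - 4226) = √(91649900 - 4226) = √91645674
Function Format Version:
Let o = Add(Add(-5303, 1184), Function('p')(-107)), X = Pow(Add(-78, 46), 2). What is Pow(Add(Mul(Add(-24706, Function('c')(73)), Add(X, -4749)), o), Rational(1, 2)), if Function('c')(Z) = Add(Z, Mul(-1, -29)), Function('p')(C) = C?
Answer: Pow(91645674, Rational(1, 2)) ≈ 9573.2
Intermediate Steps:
Function('c')(Z) = Add(29, Z) (Function('c')(Z) = Add(Z, 29) = Add(29, Z))
X = 1024 (X = Pow(-32, 2) = 1024)
o = -4226 (o = Add(Add(-5303, 1184), -107) = Add(-4119, -107) = -4226)
Pow(Add(Mul(Add(-24706, Function('c')(73)), Add(X, -4749)), o), Rational(1, 2)) = Pow(Add(Mul(Add(-24706, Add(29, 73)), Add(1024, -4749)), -4226), Rational(1, 2)) = Pow(Add(Mul(Add(-24706, 102), -3725), -4226), Rational(1, 2)) = Pow(Add(Mul(-24604, -3725), -4226), Rational(1, 2)) = Pow(Add(91649900, -4226), Rational(1, 2)) = Pow(91645674, Rational(1, 2))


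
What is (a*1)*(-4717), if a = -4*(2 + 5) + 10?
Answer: 84906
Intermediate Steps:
a = -18 (a = -4*7 + 10 = -28 + 10 = -18)
(a*1)*(-4717) = -18*1*(-4717) = -18*(-4717) = 84906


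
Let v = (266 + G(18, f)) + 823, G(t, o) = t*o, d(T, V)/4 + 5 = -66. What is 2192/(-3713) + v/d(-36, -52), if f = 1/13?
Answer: -60724639/13708396 ≈ -4.4297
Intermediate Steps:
d(T, V) = -284 (d(T, V) = -20 + 4*(-66) = -20 - 264 = -284)
f = 1/13 ≈ 0.076923
G(t, o) = o*t
v = 14175/13 (v = (266 + (1/13)*18) + 823 = (266 + 18/13) + 823 = 3476/13 + 823 = 14175/13 ≈ 1090.4)
2192/(-3713) + v/d(-36, -52) = 2192/(-3713) + (14175/13)/(-284) = 2192*(-1/3713) + (14175/13)*(-1/284) = -2192/3713 - 14175/3692 = -60724639/13708396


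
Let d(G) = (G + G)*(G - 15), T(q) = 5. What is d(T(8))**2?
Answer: 10000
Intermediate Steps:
d(G) = 2*G*(-15 + G) (d(G) = (2*G)*(-15 + G) = 2*G*(-15 + G))
d(T(8))**2 = (2*5*(-15 + 5))**2 = (2*5*(-10))**2 = (-100)**2 = 10000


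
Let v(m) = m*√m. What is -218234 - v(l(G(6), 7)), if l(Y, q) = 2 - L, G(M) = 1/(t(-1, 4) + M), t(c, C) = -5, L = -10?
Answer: -218234 - 24*√3 ≈ -2.1828e+5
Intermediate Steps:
G(M) = 1/(-5 + M)
l(Y, q) = 12 (l(Y, q) = 2 - 1*(-10) = 2 + 10 = 12)
v(m) = m^(3/2)
-218234 - v(l(G(6), 7)) = -218234 - 12^(3/2) = -218234 - 24*√3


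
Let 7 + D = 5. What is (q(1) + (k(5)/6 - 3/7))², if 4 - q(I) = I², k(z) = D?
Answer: 2209/441 ≈ 5.0091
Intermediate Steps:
D = -2 (D = -7 + 5 = -2)
k(z) = -2
q(I) = 4 - I²
(q(1) + (k(5)/6 - 3/7))² = ((4 - 1*1²) + (-2/6 - 3/7))² = ((4 - 1*1) + (-2*⅙ - 3*⅐))² = ((4 - 1) + (-⅓ - 3/7))² = (3 - 16/21)² = (47/21)² = 2209/441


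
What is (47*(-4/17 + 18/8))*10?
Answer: 32195/34 ≈ 946.91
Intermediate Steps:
(47*(-4/17 + 18/8))*10 = (47*(-4*1/17 + 18*(⅛)))*10 = (47*(-4/17 + 9/4))*10 = (47*(137/68))*10 = (6439/68)*10 = 32195/34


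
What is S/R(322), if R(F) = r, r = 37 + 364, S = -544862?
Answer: -544862/401 ≈ -1358.8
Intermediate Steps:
r = 401
R(F) = 401
S/R(322) = -544862/401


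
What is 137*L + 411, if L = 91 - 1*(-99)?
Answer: 26441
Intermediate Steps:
L = 190 (L = 91 + 99 = 190)
137*L + 411 = 137*190 + 411 = 26030 + 411 = 26441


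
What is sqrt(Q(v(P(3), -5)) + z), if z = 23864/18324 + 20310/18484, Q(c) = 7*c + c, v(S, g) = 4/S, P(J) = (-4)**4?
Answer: sqrt(2012447861155402)/28225068 ≈ 1.5894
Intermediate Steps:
P(J) = 256
Q(c) = 8*c
z = 101657827/42337602 (z = 23864*(1/18324) + 20310*(1/18484) = 5966/4581 + 10155/9242 = 101657827/42337602 ≈ 2.4011)
sqrt(Q(v(P(3), -5)) + z) = sqrt(8*(4/256) + 101657827/42337602) = sqrt(8*(4*(1/256)) + 101657827/42337602) = sqrt(8*(1/64) + 101657827/42337602) = sqrt(1/8 + 101657827/42337602) = sqrt(427800109/169350408) = sqrt(2012447861155402)/28225068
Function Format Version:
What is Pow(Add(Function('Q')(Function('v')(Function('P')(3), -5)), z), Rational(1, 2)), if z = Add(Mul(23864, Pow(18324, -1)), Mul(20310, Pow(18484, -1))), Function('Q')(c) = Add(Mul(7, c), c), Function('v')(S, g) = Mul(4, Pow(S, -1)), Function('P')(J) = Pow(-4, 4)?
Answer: Mul(Rational(1, 28225068), Pow(2012447861155402, Rational(1, 2))) ≈ 1.5894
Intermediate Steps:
Function('P')(J) = 256
Function('Q')(c) = Mul(8, c)
z = Rational(101657827, 42337602) (z = Add(Mul(23864, Rational(1, 18324)), Mul(20310, Rational(1, 18484))) = Add(Rational(5966, 4581), Rational(10155, 9242)) = Rational(101657827, 42337602) ≈ 2.4011)
Pow(Add(Function('Q')(Function('v')(Function('P')(3), -5)), z), Rational(1, 2)) = Pow(Add(Mul(8, Mul(4, Pow(256, -1))), Rational(101657827, 42337602)), Rational(1, 2)) = Pow(Add(Mul(8, Mul(4, Rational(1, 256))), Rational(101657827, 42337602)), Rational(1, 2)) = Pow(Add(Mul(8, Rational(1, 64)), Rational(101657827, 42337602)), Rational(1, 2)) = Pow(Add(Rational(1, 8), Rational(101657827, 42337602)), Rational(1, 2)) = Pow(Rational(427800109, 169350408), Rational(1, 2)) = Mul(Rational(1, 28225068), Pow(2012447861155402, Rational(1, 2)))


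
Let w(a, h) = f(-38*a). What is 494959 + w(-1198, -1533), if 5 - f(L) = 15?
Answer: 494949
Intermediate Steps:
f(L) = -10 (f(L) = 5 - 1*15 = 5 - 15 = -10)
w(a, h) = -10
494959 + w(-1198, -1533) = 494959 - 10 = 494949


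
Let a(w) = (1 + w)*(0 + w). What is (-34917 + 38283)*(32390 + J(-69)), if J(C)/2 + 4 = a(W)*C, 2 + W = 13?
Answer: 47682756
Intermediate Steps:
W = 11 (W = -2 + 13 = 11)
a(w) = w*(1 + w) (a(w) = (1 + w)*w = w*(1 + w))
J(C) = -8 + 264*C (J(C) = -8 + 2*((11*(1 + 11))*C) = -8 + 2*((11*12)*C) = -8 + 2*(132*C) = -8 + 264*C)
(-34917 + 38283)*(32390 + J(-69)) = (-34917 + 38283)*(32390 + (-8 + 264*(-69))) = 3366*(32390 + (-8 - 18216)) = 3366*(32390 - 18224) = 3366*14166 = 47682756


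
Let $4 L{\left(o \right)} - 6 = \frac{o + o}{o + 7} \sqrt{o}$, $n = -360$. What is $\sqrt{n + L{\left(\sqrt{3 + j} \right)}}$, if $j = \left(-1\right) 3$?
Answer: $\frac{i \sqrt{1434}}{2} \approx 18.934 i$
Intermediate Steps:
$j = -3$
$L{\left(o \right)} = \frac{3}{2} + \frac{o^{\frac{3}{2}}}{2 \left(7 + o\right)}$ ($L{\left(o \right)} = \frac{3}{2} + \frac{\frac{o + o}{o + 7} \sqrt{o}}{4} = \frac{3}{2} + \frac{\frac{2 o}{7 + o} \sqrt{o}}{4} = \frac{3}{2} + \frac{2 o^{\frac{3}{2}} \frac{1}{7 + o}}{4} = \frac{3}{2} + \frac{o^{\frac{3}{2}}}{2 \left(7 + o\right)}$)
$\sqrt{n + L{\left(\sqrt{3 + j} \right)}} = \sqrt{-360 + \frac{21 + \left(\sqrt{3 - 3}\right)^{\frac{3}{2}} + 3 \sqrt{3 - 3}}{2 \left(7 + \sqrt{3 - 3}\right)}} = \sqrt{-360 + \frac{21 + \left(\sqrt{0}\right)^{\frac{3}{2}} + 3 \sqrt{0}}{2 \left(7 + \sqrt{0}\right)}} = \sqrt{-360 + \frac{21 + 0^{\frac{3}{2}} + 3 \cdot 0}{2 \left(7 + 0\right)}} = \sqrt{-360 + \frac{21 + 0 + 0}{2 \cdot 7}} = \sqrt{-360 + \frac{1}{2} \cdot \frac{1}{7} \cdot 21} = \sqrt{-360 + \frac{3}{2}} = \sqrt{- \frac{717}{2}} = \frac{i \sqrt{1434}}{2}$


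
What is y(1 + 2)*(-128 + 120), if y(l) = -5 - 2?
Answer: 56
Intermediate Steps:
y(l) = -7
y(1 + 2)*(-128 + 120) = -7*(-128 + 120) = -7*(-8) = 56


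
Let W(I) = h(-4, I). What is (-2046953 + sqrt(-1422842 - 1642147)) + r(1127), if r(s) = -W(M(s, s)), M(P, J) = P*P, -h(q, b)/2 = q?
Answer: -2046961 + I*sqrt(3064989) ≈ -2.047e+6 + 1750.7*I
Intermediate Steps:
h(q, b) = -2*q
M(P, J) = P**2
W(I) = 8 (W(I) = -2*(-4) = 8)
r(s) = -8 (r(s) = -1*8 = -8)
(-2046953 + sqrt(-1422842 - 1642147)) + r(1127) = (-2046953 + sqrt(-1422842 - 1642147)) - 8 = (-2046953 + sqrt(-3064989)) - 8 = (-2046953 + I*sqrt(3064989)) - 8 = -2046961 + I*sqrt(3064989)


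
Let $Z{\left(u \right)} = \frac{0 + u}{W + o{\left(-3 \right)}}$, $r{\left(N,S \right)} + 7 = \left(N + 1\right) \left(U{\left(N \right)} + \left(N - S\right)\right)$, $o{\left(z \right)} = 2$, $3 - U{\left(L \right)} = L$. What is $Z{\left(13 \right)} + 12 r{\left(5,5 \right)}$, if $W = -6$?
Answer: $- \frac{925}{4} \approx -231.25$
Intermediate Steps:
$U{\left(L \right)} = 3 - L$
$r{\left(N,S \right)} = -7 + \left(1 + N\right) \left(3 - S\right)$ ($r{\left(N,S \right)} = -7 + \left(N + 1\right) \left(\left(3 - N\right) + \left(N - S\right)\right) = -7 + \left(1 + N\right) \left(3 - S\right)$)
$Z{\left(u \right)} = - \frac{u}{4}$ ($Z{\left(u \right)} = \frac{0 + u}{-6 + 2} = \frac{u}{-4} = u \left(- \frac{1}{4}\right) = - \frac{u}{4}$)
$Z{\left(13 \right)} + 12 r{\left(5,5 \right)} = \left(- \frac{1}{4}\right) 13 + 12 \left(-4 - 5 + 3 \cdot 5 - 5 \cdot 5\right) = - \frac{13}{4} + 12 \left(-4 - 5 + 15 - 25\right) = - \frac{13}{4} + 12 \left(-19\right) = - \frac{13}{4} - 228 = - \frac{925}{4}$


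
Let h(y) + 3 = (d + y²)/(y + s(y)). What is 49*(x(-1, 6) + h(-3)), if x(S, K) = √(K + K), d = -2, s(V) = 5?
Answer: 49/2 + 98*√3 ≈ 194.24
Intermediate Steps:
h(y) = -3 + (-2 + y²)/(5 + y) (h(y) = -3 + (-2 + y²)/(y + 5) = -3 + (-2 + y²)/(5 + y))
x(S, K) = √2*√K (x(S, K) = √(2*K) = √2*√K)
49*(x(-1, 6) + h(-3)) = 49*(√2*√6 + (-17 + (-3)² - 3*(-3))/(5 - 3)) = 49*(2*√3 + (-17 + 9 + 9)/2) = 49*(2*√3 + (½)*1) = 49*(2*√3 + ½) = 49*(½ + 2*√3) = 49/2 + 98*√3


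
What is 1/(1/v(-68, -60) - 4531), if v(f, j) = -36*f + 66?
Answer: -2514/11390933 ≈ -0.00022070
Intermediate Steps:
v(f, j) = 66 - 36*f
1/(1/v(-68, -60) - 4531) = 1/(1/(66 - 36*(-68)) - 4531) = 1/(1/(66 + 2448) - 4531) = 1/(1/2514 - 4531) = 1/(-11390933/2514) = -2514/11390933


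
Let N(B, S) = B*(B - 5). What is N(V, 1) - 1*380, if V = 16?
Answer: -204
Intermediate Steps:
N(B, S) = B*(-5 + B)
N(V, 1) - 1*380 = 16*(-5 + 16) - 1*380 = 16*11 - 380 = 176 - 380 = -204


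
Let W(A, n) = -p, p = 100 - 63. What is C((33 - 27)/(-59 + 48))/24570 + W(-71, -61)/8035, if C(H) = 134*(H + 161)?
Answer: 189035786/217161945 ≈ 0.87048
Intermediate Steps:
p = 37
W(A, n) = -37 (W(A, n) = -1*37 = -37)
C(H) = 21574 + 134*H (C(H) = 134*(161 + H) = 21574 + 134*H)
C((33 - 27)/(-59 + 48))/24570 + W(-71, -61)/8035 = (21574 + 134*((33 - 27)/(-59 + 48)))/24570 - 37/8035 = (21574 + 134*(6/(-11)))*(1/24570) - 37*1/8035 = (21574 + 134*(6*(-1/11)))*(1/24570) - 37/8035 = (21574 + 134*(-6/11))*(1/24570) - 37/8035 = (21574 - 804/11)*(1/24570) - 37/8035 = (236510/11)*(1/24570) - 37/8035 = 23651/27027 - 37/8035 = 189035786/217161945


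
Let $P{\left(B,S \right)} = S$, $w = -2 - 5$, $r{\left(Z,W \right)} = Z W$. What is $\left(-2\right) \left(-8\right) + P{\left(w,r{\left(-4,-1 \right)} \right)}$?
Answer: $20$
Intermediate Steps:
$r{\left(Z,W \right)} = W Z$
$w = -7$ ($w = -2 - 5 = -7$)
$\left(-2\right) \left(-8\right) + P{\left(w,r{\left(-4,-1 \right)} \right)} = \left(-2\right) \left(-8\right) - -4 = 16 + 4 = 20$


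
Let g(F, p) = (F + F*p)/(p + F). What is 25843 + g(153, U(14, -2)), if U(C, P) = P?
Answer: 3902140/151 ≈ 25842.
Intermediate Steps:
g(F, p) = (F + F*p)/(F + p)
25843 + g(153, U(14, -2)) = 25843 + 153*(1 - 2)/(153 - 2) = 25843 + 153*(-1)/151 = 25843 + 153*(1/151)*(-1) = 25843 - 153/151 = 3902140/151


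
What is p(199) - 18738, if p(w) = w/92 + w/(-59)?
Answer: -101716431/5428 ≈ -18739.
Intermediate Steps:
p(w) = -33*w/5428 (p(w) = w*(1/92) + w*(-1/59) = w/92 - w/59 = -33*w/5428)
p(199) - 18738 = -33/5428*199 - 18738 = -6567/5428 - 18738 = -101716431/5428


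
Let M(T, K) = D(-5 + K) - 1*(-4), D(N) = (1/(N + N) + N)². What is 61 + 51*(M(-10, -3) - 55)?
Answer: 198451/256 ≈ 775.20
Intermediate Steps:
D(N) = (N + 1/(2*N))² (D(N) = (1/(2*N) + N)² = (N + 1/(2*N))²)
M(T, K) = 4 + (1 + 2*(-5 + K)²)²/(4*(-5 + K)²) (M(T, K) = (1 + 2*(-5 + K)²)²/(4*(-5 + K)²) - 1*(-4) = (1 + 2*(-5 + K)²)²/(4*(-5 + K)²) + 4 = 4 + (1 + 2*(-5 + K)²)²/(4*(-5 + K)²))
61 + 51*(M(-10, -3) - 55) = 61 + 51*((4 + (1 + 2*(-5 - 3)²)²/(4*(-5 - 3)²)) - 55) = 61 + 51*((4 + (¼)*(1 + 2*(-8)²)²/(-8)²) - 55) = 61 + 51*((4 + (¼)*(1 + 2*64)²*(1/64)) - 55) = 61 + 51*((4 + (¼)*(1 + 128)²*(1/64)) - 55) = 61 + 51*((4 + (¼)*129²*(1/64)) - 55) = 61 + 51*((4 + (¼)*16641*(1/64)) - 55) = 61 + 51*((4 + 16641/256) - 55) = 61 + 51*(17665/256 - 55) = 61 + 51*(3585/256) = 61 + 182835/256 = 198451/256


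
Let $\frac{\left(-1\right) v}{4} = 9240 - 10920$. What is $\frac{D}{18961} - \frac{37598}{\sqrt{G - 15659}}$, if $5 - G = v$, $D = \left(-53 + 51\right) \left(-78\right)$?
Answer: $\frac{156}{18961} + \frac{1709 i \sqrt{2486}}{339} \approx 0.0082274 + 251.36 i$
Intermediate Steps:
$D = 156$ ($D = \left(-2\right) \left(-78\right) = 156$)
$v = 6720$ ($v = - 4 \left(9240 - 10920\right) = \left(-4\right) \left(-1680\right) = 6720$)
$G = -6715$ ($G = 5 - 6720 = -6715$)
$\frac{D}{18961} - \frac{37598}{\sqrt{G - 15659}} = \frac{156}{18961} - \frac{37598}{\sqrt{-6715 - 15659}} = 156 \cdot \frac{1}{18961} - \frac{37598}{\sqrt{-22374}} = \frac{156}{18961} - \frac{37598}{3 i \sqrt{2486}} = \frac{156}{18961} - 37598 \left(- \frac{i \sqrt{2486}}{7458}\right) = \frac{156}{18961} + \frac{1709 i \sqrt{2486}}{339}$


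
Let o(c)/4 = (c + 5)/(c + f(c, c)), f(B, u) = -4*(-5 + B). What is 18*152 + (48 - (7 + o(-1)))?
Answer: 63855/23 ≈ 2776.3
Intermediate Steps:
f(B, u) = 20 - 4*B
o(c) = 4*(5 + c)/(20 - 3*c) (o(c) = 4*((c + 5)/(c + (20 - 4*c))) = 4*((5 + c)/(20 - 3*c)) = 4*(5 + c)/(20 - 3*c))
18*152 + (48 - (7 + o(-1))) = 18*152 + (48 - (7 + 4*(-5 - 1*(-1))/(-20 + 3*(-1)))) = 2736 + (48 - (7 + 4*(-5 + 1)/(-20 - 3))) = 2736 + (48 - (7 + 4*(-4)/(-23))) = 2736 + (48 - (7 + 4*(-1/23)*(-4))) = 2736 + (48 - (7 + 16/23)) = 2736 + (48 - 1*177/23) = 2736 + (48 - 177/23) = 2736 + 927/23 = 63855/23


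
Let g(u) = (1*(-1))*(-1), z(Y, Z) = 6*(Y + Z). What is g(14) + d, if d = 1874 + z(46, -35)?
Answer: 1941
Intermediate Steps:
z(Y, Z) = 6*Y + 6*Z
g(u) = 1 (g(u) = -1*(-1) = 1)
d = 1940 (d = 1874 + (6*46 + 6*(-35)) = 1874 + (276 - 210) = 1874 + 66 = 1940)
g(14) + d = 1 + 1940 = 1941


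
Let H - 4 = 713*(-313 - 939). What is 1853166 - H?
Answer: 2745838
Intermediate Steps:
H = -892672 (H = 4 + 713*(-313 - 939) = 4 + 713*(-1252) = 4 - 892676 = -892672)
1853166 - H = 1853166 - 1*(-892672) = 1853166 + 892672 = 2745838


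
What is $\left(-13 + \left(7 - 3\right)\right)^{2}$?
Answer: $81$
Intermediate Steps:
$\left(-13 + \left(7 - 3\right)\right)^{2} = \left(-13 + 4\right)^{2} = \left(-9\right)^{2} = 81$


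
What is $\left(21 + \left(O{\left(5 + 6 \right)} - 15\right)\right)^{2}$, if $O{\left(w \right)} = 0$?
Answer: $36$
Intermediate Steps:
$\left(21 + \left(O{\left(5 + 6 \right)} - 15\right)\right)^{2} = \left(21 + \left(0 - 15\right)\right)^{2} = \left(21 - 15\right)^{2} = 6^{2} = 36$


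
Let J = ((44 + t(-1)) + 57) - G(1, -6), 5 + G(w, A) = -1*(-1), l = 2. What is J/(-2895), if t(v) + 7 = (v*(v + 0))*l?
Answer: -20/579 ≈ -0.034542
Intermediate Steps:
G(w, A) = -4 (G(w, A) = -5 - 1*(-1) = -5 + 1 = -4)
t(v) = -7 + 2*v² (t(v) = -7 + (v*(v + 0))*2 = -7 + (v*v)*2 = -7 + v²*2 = -7 + 2*v²)
J = 100 (J = ((44 + (-7 + 2*(-1)²)) + 57) - 1*(-4) = ((44 + (-7 + 2*1)) + 57) + 4 = ((44 + (-7 + 2)) + 57) + 4 = ((44 - 5) + 57) + 4 = (39 + 57) + 4 = 96 + 4 = 100)
J/(-2895) = 100/(-2895) = -1/2895*100 = -20/579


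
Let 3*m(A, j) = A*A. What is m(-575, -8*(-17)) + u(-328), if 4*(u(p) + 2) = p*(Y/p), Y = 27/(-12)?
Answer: 5289877/48 ≈ 1.1021e+5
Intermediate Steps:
Y = -9/4 (Y = 27*(-1/12) = -9/4 ≈ -2.2500)
m(A, j) = A²/3 (m(A, j) = (A*A)/3 = A²/3)
u(p) = -41/16 (u(p) = -2 + (p*(-9/(4*p)))/4 = -2 + (¼)*(-9/4) = -2 - 9/16 = -41/16)
m(-575, -8*(-17)) + u(-328) = (⅓)*(-575)² - 41/16 = (⅓)*330625 - 41/16 = 330625/3 - 41/16 = 5289877/48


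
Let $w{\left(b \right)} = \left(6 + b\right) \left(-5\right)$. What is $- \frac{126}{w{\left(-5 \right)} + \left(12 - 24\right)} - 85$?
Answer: $- \frac{1319}{17} \approx -77.588$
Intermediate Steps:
$w{\left(b \right)} = -30 - 5 b$
$- \frac{126}{w{\left(-5 \right)} + \left(12 - 24\right)} - 85 = - \frac{126}{\left(-30 - -25\right) + \left(12 - 24\right)} - 85 = - \frac{126}{\left(-30 + 25\right) - 12} - 85 = - \frac{126}{-5 - 12} - 85 = - \frac{126}{-17} - 85 = \left(-126\right) \left(- \frac{1}{17}\right) - 85 = \frac{126}{17} - 85 = - \frac{1319}{17}$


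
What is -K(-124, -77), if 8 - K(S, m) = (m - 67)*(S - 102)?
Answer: 32536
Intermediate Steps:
K(S, m) = 8 - (-102 + S)*(-67 + m) (K(S, m) = 8 - (m - 67)*(S - 102) = 8 - (-67 + m)*(-102 + S) = 8 - (-102 + S)*(-67 + m))
-K(-124, -77) = -(-6826 + 67*(-124) + 102*(-77) - 1*(-124)*(-77)) = -(-6826 - 8308 - 7854 - 9548) = -1*(-32536) = 32536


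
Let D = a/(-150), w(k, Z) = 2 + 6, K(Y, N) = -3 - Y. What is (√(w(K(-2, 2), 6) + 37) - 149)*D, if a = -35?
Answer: -1043/30 + 7*√5/10 ≈ -33.201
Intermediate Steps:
w(k, Z) = 8
D = 7/30 (D = -35/(-150) = -35*(-1/150) = 7/30 ≈ 0.23333)
(√(w(K(-2, 2), 6) + 37) - 149)*D = (√(8 + 37) - 149)*(7/30) = (√45 - 149)*(7/30) = (3*√5 - 149)*(7/30) = (-149 + 3*√5)*(7/30) = -1043/30 + 7*√5/10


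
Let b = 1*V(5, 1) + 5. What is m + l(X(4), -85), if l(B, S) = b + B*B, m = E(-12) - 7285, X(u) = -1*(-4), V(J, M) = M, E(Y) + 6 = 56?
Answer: -7213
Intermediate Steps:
E(Y) = 50 (E(Y) = -6 + 56 = 50)
X(u) = 4
m = -7235 (m = 50 - 7285 = -7235)
b = 6 (b = 1*1 + 5 = 1 + 5 = 6)
l(B, S) = 6 + B² (l(B, S) = 6 + B*B = 6 + B²)
m + l(X(4), -85) = -7235 + (6 + 4²) = -7235 + (6 + 16) = -7235 + 22 = -7213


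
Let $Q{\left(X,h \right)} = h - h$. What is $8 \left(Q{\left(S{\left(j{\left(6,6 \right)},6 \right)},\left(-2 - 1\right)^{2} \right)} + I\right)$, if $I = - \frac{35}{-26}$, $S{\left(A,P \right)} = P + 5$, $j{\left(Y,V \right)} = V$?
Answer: $\frac{140}{13} \approx 10.769$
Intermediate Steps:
$S{\left(A,P \right)} = 5 + P$
$Q{\left(X,h \right)} = 0$
$I = \frac{35}{26}$ ($I = \left(-35\right) \left(- \frac{1}{26}\right) = \frac{35}{26} \approx 1.3462$)
$8 \left(Q{\left(S{\left(j{\left(6,6 \right)},6 \right)},\left(-2 - 1\right)^{2} \right)} + I\right) = 8 \left(0 + \frac{35}{26}\right) = 8 \cdot \frac{35}{26} = \frac{140}{13}$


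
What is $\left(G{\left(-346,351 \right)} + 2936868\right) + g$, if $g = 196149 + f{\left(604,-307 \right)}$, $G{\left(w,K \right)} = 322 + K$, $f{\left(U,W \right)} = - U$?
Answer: $3133086$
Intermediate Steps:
$g = 195545$ ($g = 196149 - 604 = 195545$)
$\left(G{\left(-346,351 \right)} + 2936868\right) + g = \left(\left(322 + 351\right) + 2936868\right) + 195545 = \left(673 + 2936868\right) + 195545 = 2937541 + 195545 = 3133086$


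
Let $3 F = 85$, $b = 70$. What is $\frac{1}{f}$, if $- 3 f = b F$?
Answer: $- \frac{9}{5950} \approx -0.0015126$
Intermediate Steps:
$F = \frac{85}{3}$ ($F = \frac{1}{3} \cdot 85 = \frac{85}{3} \approx 28.333$)
$f = - \frac{5950}{9}$ ($f = - \frac{70 \cdot \frac{85}{3}}{3} = \left(- \frac{1}{3}\right) \frac{5950}{3} = - \frac{5950}{9} \approx -661.11$)
$\frac{1}{f} = \frac{1}{- \frac{5950}{9}} = - \frac{9}{5950}$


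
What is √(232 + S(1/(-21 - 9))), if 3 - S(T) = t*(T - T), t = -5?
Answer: √235 ≈ 15.330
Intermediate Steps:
S(T) = 3 (S(T) = 3 - (-5)*(T - T) = 3 - (-5)*0 = 3 - 1*0 = 3 + 0 = 3)
√(232 + S(1/(-21 - 9))) = √(232 + 3) = √235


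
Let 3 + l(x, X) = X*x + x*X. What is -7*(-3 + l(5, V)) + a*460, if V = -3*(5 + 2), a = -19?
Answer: -7228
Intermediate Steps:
V = -21 (V = -3*7 = -21)
l(x, X) = -3 + 2*X*x (l(x, X) = -3 + (X*x + x*X) = -3 + (X*x + X*x) = -3 + 2*X*x)
-7*(-3 + l(5, V)) + a*460 = -7*(-3 + (-3 + 2*(-21)*5)) - 19*460 = -7*(-3 + (-3 - 210)) - 8740 = -7*(-3 - 213) - 8740 = -7*(-216) - 8740 = 1512 - 8740 = -7228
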